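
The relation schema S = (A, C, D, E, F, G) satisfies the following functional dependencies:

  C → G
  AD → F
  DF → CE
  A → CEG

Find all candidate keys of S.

{A, D}

Attributes A, D never appear on any right-hand side, so every candidate key must contain {A, D}.
{A, D}⁺ = {A, C, D, E, F, G}, which is all of the schema, so {A, D} is the only candidate key.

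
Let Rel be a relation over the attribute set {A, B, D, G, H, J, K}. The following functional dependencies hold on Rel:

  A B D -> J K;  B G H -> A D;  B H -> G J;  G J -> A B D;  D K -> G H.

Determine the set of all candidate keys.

(B, H), (G, J), (A, B, D), (B, D, K), (D, J, K)

{B, H}⁺: BH→GJ adds G, J; GJ→ABD adds A, D; ABD→JK adds K → {A, B, D, G, H, J, K}. Minimal: {H}⁺ = {H}; {B}⁺ = {B} — none reach the full schema.
{G, J}⁺: GJ→ABD adds A, B, D; ABD→JK adds K; DK→GH adds H → {A, B, D, G, H, J, K}. Minimal: {J}⁺ = {J}; {G}⁺ = {G} — none reach the full schema.
{A, B, D}⁺: ABD→JK adds J, K; DK→GH adds G, H → {A, B, D, G, H, J, K}. Minimal: {B, D}⁺ = {B, D}; {A, D}⁺ = {A, D}; {A, B}⁺ = {A, B} — none reach the full schema.
{B, D, K}⁺: DK→GH adds G, H; BGH→AD adds A; BH→GJ adds J → {A, B, D, G, H, J, K}. Minimal: {D, K}⁺ = {D, G, H, K}; {B, K}⁺ = {B, K}; {B, D}⁺ = {B, D} — none reach the full schema.
{D, J, K}⁺: DK→GH adds G, H; GJ→ABD adds A, B → {A, B, D, G, H, J, K}. Minimal: {J, K}⁺ = {J, K}; {D, K}⁺ = {D, G, H, K}; {D, J}⁺ = {D, J} — none reach the full schema.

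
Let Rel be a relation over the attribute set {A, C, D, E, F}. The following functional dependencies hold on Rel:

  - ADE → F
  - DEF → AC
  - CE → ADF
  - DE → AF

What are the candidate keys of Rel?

Attribute E never appears on the right-hand side of any dependency, so E must belong to every candidate key.
{E}⁺ = {E}, which is not all of the schema, so we must add further attributes.
{C, E}⁺: CE→ADF adds A, D, F → {A, C, D, E, F}. Minimal: {E}⁺ = {E}; {C}⁺ = {C} — none reach the full schema.
{D, E}⁺: DE→AF adds A, F; DEF→AC adds C → {A, C, D, E, F}. Minimal: {E}⁺ = {E}; {D}⁺ = {D} — none reach the full schema.
Any other superkey contains one of these as a subset, so there are no further candidate keys.

{C, E}; {D, E}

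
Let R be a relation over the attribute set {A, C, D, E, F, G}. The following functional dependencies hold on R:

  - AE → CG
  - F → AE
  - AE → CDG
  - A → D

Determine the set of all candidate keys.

{F}

Attribute F never appears on the right-hand side of any dependency, so F must belong to every candidate key.
{F}⁺ = {A, C, D, E, F, G}, which is all of the schema, so {F} is the only candidate key.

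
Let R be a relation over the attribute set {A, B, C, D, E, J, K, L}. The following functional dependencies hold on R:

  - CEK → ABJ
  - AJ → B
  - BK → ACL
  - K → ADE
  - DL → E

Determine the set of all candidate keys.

{B, K}; {C, K}; {J, K}

Attribute K never appears on the right-hand side of any dependency, so K must belong to every candidate key.
{K}⁺ = {A, D, E, K}, which is not all of the schema, so we must add further attributes.
{B, K}⁺: BK→ACL adds A, C, L; K→ADE adds D, E; CEK→ABJ adds J → {A, B, C, D, E, J, K, L}.
{C, K}⁺: K→ADE adds A, D, E; CEK→ABJ adds B, J; BK→ACL adds L → {A, B, C, D, E, J, K, L}.
{J, K}⁺: K→ADE adds A, D, E; AJ→B adds B; BK→ACL adds C, L → {A, B, C, D, E, J, K, L}.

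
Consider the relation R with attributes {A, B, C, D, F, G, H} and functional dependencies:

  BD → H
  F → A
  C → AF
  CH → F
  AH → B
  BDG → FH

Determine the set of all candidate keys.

Attributes C, D, G never appear on any right-hand side, so every candidate key must contain {C, D, G}.
{C, D, G}⁺ = {A, C, D, F, G}, which is not all of the schema, so we must add further attributes.
{B, C, D, G}⁺: BD→H adds H; C→AF adds A, F → {A, B, C, D, F, G, H}.
{C, D, G, H}⁺: C→AF adds A, F; AH→B adds B → {A, B, C, D, F, G, H}.
Any other superkey contains one of these as a subset, so there are no further candidate keys.

{B, C, D, G}, {C, D, G, H}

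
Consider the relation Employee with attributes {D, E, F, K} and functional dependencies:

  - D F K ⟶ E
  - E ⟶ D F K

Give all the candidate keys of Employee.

{E}⁺: E→DFK adds D, F, K → {D, E, F, K}.
{D, F, K}⁺: DFK→E adds E → {D, E, F, K}. Minimal: {F, K}⁺ = {F, K}; {D, K}⁺ = {D, K}; {D, F}⁺ = {D, F} — none reach the full schema.

{E}, {D, F, K}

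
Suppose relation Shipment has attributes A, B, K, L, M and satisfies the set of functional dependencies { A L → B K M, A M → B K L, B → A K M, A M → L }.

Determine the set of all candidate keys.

{B}⁺: B→AKM adds A, K, M; AM→L adds L → {A, B, K, L, M}.
{A, L}⁺: AL→BKM adds B, K, M → {A, B, K, L, M}. Minimal: {L}⁺ = {L}; {A}⁺ = {A} — none reach the full schema.
{A, M}⁺: AM→BKL adds B, K, L → {A, B, K, L, M}. Minimal: {M}⁺ = {M}; {A}⁺ = {A} — none reach the full schema.

{B}, {A, L}, {A, M}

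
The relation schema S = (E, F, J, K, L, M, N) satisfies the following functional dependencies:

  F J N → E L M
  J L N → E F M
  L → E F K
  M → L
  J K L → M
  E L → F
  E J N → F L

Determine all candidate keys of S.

{E, J, N}; {F, J, N}; {J, L, N}; {J, M, N}

Attributes J, N never appear on any right-hand side, so every candidate key must contain {J, N}.
{J, N}⁺ = {J, N}, which is not all of the schema, so we must add further attributes.
{E, J, N}⁺: EJN→FL adds F, L; FJN→ELM adds M; L→EFK adds K → {E, F, J, K, L, M, N}. Minimal: {J, N}⁺ = {J, N}; {E, N}⁺ = {E, N}; {E, J}⁺ = {E, J} — none reach the full schema.
{F, J, N}⁺: FJN→ELM adds E, L, M; L→EFK adds K → {E, F, J, K, L, M, N}. Minimal: {J, N}⁺ = {J, N}; {F, N}⁺ = {F, N}; {F, J}⁺ = {F, J} — none reach the full schema.
{J, L, N}⁺: JLN→EFM adds E, F, M; L→EFK adds K → {E, F, J, K, L, M, N}. Minimal: {L, N}⁺ = {E, F, K, L, N}; {J, N}⁺ = {J, N}; {J, L}⁺ = {E, F, J, K, L, M} — none reach the full schema.
{J, M, N}⁺: M→L adds L; JLN→EFM adds E, F; L→EFK adds K → {E, F, J, K, L, M, N}. Minimal: {M, N}⁺ = {E, F, K, L, M, N}; {J, N}⁺ = {J, N}; {J, M}⁺ = {E, F, J, K, L, M} — none reach the full schema.
Any other superkey contains one of these as a subset, so there are no further candidate keys.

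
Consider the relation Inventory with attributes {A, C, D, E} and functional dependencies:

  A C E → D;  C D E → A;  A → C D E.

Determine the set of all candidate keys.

{A}; {C, D, E}

{A}⁺: A→CDE adds C, D, E → {A, C, D, E}.
{C, D, E}⁺: CDE→A adds A → {A, C, D, E}. Minimal: {D, E}⁺ = {D, E}; {C, E}⁺ = {C, E}; {C, D}⁺ = {C, D} — none reach the full schema.
Any other superkey contains one of these as a subset, so there are no further candidate keys.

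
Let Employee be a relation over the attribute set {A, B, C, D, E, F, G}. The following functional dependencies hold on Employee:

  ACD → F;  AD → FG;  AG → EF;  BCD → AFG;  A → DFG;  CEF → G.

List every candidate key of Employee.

{A, B, C}, {B, C, D}

Attributes B, C never appear on any right-hand side, so every candidate key must contain {B, C}.
{B, C}⁺ = {B, C}, which is not all of the schema, so we must add further attributes.
{A, B, C}⁺: A→DFG adds D, F, G; AG→EF adds E → {A, B, C, D, E, F, G}.
{B, C, D}⁺: BCD→AFG adds A, F, G; AG→EF adds E → {A, B, C, D, E, F, G}.
Any other superkey contains one of these as a subset, so there are no further candidate keys.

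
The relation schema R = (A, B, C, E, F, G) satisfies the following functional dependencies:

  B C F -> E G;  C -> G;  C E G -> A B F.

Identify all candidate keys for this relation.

(C, E), (B, C, F)

{C, E}⁺: C→G adds G; CEG→ABF adds A, B, F → {A, B, C, E, F, G}.
{B, C, F}⁺: BCF→EG adds E, G; CEG→ABF adds A → {A, B, C, E, F, G}.
Any other superkey contains one of these as a subset, so there are no further candidate keys.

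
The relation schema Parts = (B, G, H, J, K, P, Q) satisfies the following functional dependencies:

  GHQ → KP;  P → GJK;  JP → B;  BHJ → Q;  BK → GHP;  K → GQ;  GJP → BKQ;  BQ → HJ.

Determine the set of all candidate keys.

{P}⁺: P→GJK adds G, J, K; JP→B adds B; BK→GHP adds H; K→GQ adds Q → {B, G, H, J, K, P, Q}.
{B, K}⁺: BK→GHP adds G, H, P; K→GQ adds Q; BQ→HJ adds J → {B, G, H, J, K, P, Q}. Minimal: {K}⁺ = {G, K, Q}; {B}⁺ = {B} — none reach the full schema.
{H, K}⁺: K→GQ adds G, Q; GHQ→KP adds P; P→GJK adds J; JP→B adds B → {B, G, H, J, K, P, Q}. Minimal: {K}⁺ = {G, K, Q}; {H}⁺ = {H} — none reach the full schema.
{B, G, Q}⁺: BQ→HJ adds H, J; GHQ→KP adds K, P → {B, G, H, J, K, P, Q}. Minimal: {G, Q}⁺ = {G, Q}; {B, Q}⁺ = {B, H, J, Q}; {B, G}⁺ = {B, G} — none reach the full schema.
{G, H, Q}⁺: GHQ→KP adds K, P; P→GJK adds J; JP→B adds B → {B, G, H, J, K, P, Q}. Minimal: {H, Q}⁺ = {H, Q}; {G, Q}⁺ = {G, Q}; {G, H}⁺ = {G, H} — none reach the full schema.
{B, G, H, J}⁺: BHJ→Q adds Q; GHQ→KP adds K, P → {B, G, H, J, K, P, Q}. Minimal: {G, H, J}⁺ = {G, H, J}; {B, H, J}⁺ = {B, H, J, Q}; {B, G, J}⁺ = {B, G, J}; … — none reach the full schema.
Any other superkey contains one of these as a subset, so there are no further candidate keys.

{P}, {B, K}, {H, K}, {B, G, Q}, {G, H, Q}, {B, G, H, J}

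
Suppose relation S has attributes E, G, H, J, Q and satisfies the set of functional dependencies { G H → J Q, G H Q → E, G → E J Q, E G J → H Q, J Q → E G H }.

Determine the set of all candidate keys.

{G}⁺: G→EJQ adds E, J, Q; EGJ→HQ adds H → {E, G, H, J, Q}.
{J, Q}⁺: JQ→EGH adds E, G, H → {E, G, H, J, Q}. Minimal: {Q}⁺ = {Q}; {J}⁺ = {J} — none reach the full schema.
Any other superkey contains one of these as a subset, so there are no further candidate keys.

(G); (J, Q)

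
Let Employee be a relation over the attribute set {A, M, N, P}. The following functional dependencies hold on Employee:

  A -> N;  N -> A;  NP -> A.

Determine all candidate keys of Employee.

AMP, MNP

Attributes M, P never appear on any right-hand side, so every candidate key must contain {M, P}.
{M, P}⁺ = {M, P}, which is not all of the schema, so we must add further attributes.
{A, M, P}⁺: A→N adds N → {A, M, N, P}. Minimal: {M, P}⁺ = {M, P}; {A, P}⁺ = {A, N, P}; {A, M}⁺ = {A, M, N} — none reach the full schema.
{M, N, P}⁺: N→A adds A → {A, M, N, P}. Minimal: {N, P}⁺ = {A, N, P}; {M, P}⁺ = {M, P}; {M, N}⁺ = {A, M, N} — none reach the full schema.
Any other superkey contains one of these as a subset, so there are no further candidate keys.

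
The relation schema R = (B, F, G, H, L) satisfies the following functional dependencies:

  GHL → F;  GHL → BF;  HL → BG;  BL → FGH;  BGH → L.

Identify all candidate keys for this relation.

{B, L}⁺: BL→FGH adds F, G, H → {B, F, G, H, L}. Minimal: {L}⁺ = {L}; {B}⁺ = {B} — none reach the full schema.
{H, L}⁺: HL→BG adds B, G; BL→FGH adds F → {B, F, G, H, L}. Minimal: {L}⁺ = {L}; {H}⁺ = {H} — none reach the full schema.
{B, G, H}⁺: BGH→L adds L; GHL→F adds F → {B, F, G, H, L}. Minimal: {G, H}⁺ = {G, H}; {B, H}⁺ = {B, H}; {B, G}⁺ = {B, G} — none reach the full schema.

BL, HL, BGH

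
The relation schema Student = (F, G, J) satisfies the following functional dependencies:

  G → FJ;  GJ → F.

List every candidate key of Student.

Attribute G never appears on the right-hand side of any dependency, so G must belong to every candidate key.
{G}⁺ = {F, G, J}, which is all of the schema, so {G} is the only candidate key.

{G}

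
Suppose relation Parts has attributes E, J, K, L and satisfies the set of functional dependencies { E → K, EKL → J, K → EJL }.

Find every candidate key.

{E}, {K}

{E}⁺: E→K adds K; K→EJL adds J, L → {E, J, K, L}.
{K}⁺: K→EJL adds E, J, L → {E, J, K, L}.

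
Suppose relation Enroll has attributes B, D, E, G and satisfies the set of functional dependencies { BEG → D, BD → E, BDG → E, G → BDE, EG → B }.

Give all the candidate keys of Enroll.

{G}

{G}⁺: G→BDE adds B, D, E → {B, D, E, G}.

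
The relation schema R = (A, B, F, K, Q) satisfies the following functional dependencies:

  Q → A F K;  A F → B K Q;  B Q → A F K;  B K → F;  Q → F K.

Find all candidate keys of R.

{Q}⁺: Q→AFK adds A, F, K; AF→BKQ adds B → {A, B, F, K, Q}.
{A, F}⁺: AF→BKQ adds B, K, Q → {A, B, F, K, Q}. Minimal: {F}⁺ = {F}; {A}⁺ = {A} — none reach the full schema.
{A, B, K}⁺: BK→F adds F; AF→BKQ adds Q → {A, B, F, K, Q}. Minimal: {B, K}⁺ = {B, F, K}; {A, K}⁺ = {A, K}; {A, B}⁺ = {A, B} — none reach the full schema.
Any other superkey contains one of these as a subset, so there are no further candidate keys.

(Q), (A, F), (A, B, K)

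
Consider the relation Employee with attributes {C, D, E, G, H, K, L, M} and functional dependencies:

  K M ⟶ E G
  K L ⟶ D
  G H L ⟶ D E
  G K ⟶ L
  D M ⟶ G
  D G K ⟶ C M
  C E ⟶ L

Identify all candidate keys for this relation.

Attributes H, K never appear on any right-hand side, so every candidate key must contain {H, K}.
{H, K}⁺ = {H, K}, which is not all of the schema, so we must add further attributes.
{G, H, K}⁺: GK→L adds L; KL→D adds D; GHL→DE adds E; DGK→CM adds C, M → {C, D, E, G, H, K, L, M}.
{H, K, M}⁺: KM→EG adds E, G; GK→L adds L; KL→D adds D; DGK→CM adds C → {C, D, E, G, H, K, L, M}.
Any other superkey contains one of these as a subset, so there are no further candidate keys.

GHK; HKM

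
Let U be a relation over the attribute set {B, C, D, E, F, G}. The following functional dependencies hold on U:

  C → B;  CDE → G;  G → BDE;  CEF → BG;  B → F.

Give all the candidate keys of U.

CE, CG

Attribute C never appears on the right-hand side of any dependency, so C must belong to every candidate key.
{C}⁺ = {B, C, F}, which is not all of the schema, so we must add further attributes.
{C, E}⁺: C→B adds B; B→F adds F; CEF→BG adds G; G→BDE adds D → {B, C, D, E, F, G}.
{C, G}⁺: C→B adds B; G→BDE adds D, E; B→F adds F → {B, C, D, E, F, G}.
Any other superkey contains one of these as a subset, so there are no further candidate keys.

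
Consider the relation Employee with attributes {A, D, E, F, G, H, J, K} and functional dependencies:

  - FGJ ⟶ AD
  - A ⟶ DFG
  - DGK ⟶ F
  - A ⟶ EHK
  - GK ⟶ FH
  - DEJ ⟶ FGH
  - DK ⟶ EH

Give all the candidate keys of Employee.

Attribute J never appears on the right-hand side of any dependency, so J must belong to every candidate key.
{J}⁺ = {J}, which is not all of the schema, so we must add further attributes.
{A, J}⁺: A→DFG adds D, F, G; A→EHK adds E, H, K → {A, D, E, F, G, H, J, K}.
{D, E, J}⁺: DEJ→FGH adds F, G, H; FGJ→AD adds A; A→EHK adds K → {A, D, E, F, G, H, J, K}.
{D, J, K}⁺: DK→EH adds E, H; DEJ→FGH adds F, G; FGJ→AD adds A → {A, D, E, F, G, H, J, K}.
{F, G, J}⁺: FGJ→AD adds A, D; A→EHK adds E, H, K → {A, D, E, F, G, H, J, K}.
{G, J, K}⁺: GK→FH adds F, H; FGJ→AD adds A, D; A→EHK adds E → {A, D, E, F, G, H, J, K}.
Any other superkey contains one of these as a subset, so there are no further candidate keys.

{A, J}, {D, E, J}, {D, J, K}, {F, G, J}, {G, J, K}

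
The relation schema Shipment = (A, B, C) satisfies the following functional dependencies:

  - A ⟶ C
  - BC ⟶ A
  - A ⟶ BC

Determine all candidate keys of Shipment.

{A}⁺: A→C adds C; A→BC adds B → {A, B, C}.
{B, C}⁺: BC→A adds A → {A, B, C}. Minimal: {C}⁺ = {C}; {B}⁺ = {B} — none reach the full schema.
Any other superkey contains one of these as a subset, so there are no further candidate keys.

A, BC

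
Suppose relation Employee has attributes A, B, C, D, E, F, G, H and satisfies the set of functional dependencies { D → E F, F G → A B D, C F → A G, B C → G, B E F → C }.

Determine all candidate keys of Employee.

(B, D, H), (C, D, H), (C, F, H), (D, G, H), (F, G, H), (B, E, F, H)

Attribute H never appears on the right-hand side of any dependency, so H must belong to every candidate key.
{H}⁺ = {H}, which is not all of the schema, so we must add further attributes.
{B, D, H}⁺: D→EF adds E, F; BEF→C adds C; CF→AG adds A, G → {A, B, C, D, E, F, G, H}. Minimal: {D, H}⁺ = {D, E, F, H}; {B, H}⁺ = {B, H}; {B, D}⁺ = {A, B, C, D, E, F, G} — none reach the full schema.
{C, D, H}⁺: D→EF adds E, F; CF→AG adds A, G; FG→ABD adds B → {A, B, C, D, E, F, G, H}. Minimal: {D, H}⁺ = {D, E, F, H}; {C, H}⁺ = {C, H}; {C, D}⁺ = {A, B, C, D, E, F, G} — none reach the full schema.
{C, F, H}⁺: CF→AG adds A, G; FG→ABD adds B, D; D→EF adds E → {A, B, C, D, E, F, G, H}. Minimal: {F, H}⁺ = {F, H}; {C, H}⁺ = {C, H}; {C, F}⁺ = {A, B, C, D, E, F, G} — none reach the full schema.
{D, G, H}⁺: D→EF adds E, F; FG→ABD adds A, B; BEF→C adds C → {A, B, C, D, E, F, G, H}. Minimal: {G, H}⁺ = {G, H}; {D, H}⁺ = {D, E, F, H}; {D, G}⁺ = {A, B, C, D, E, F, G} — none reach the full schema.
{F, G, H}⁺: FG→ABD adds A, B, D; D→EF adds E; BEF→C adds C → {A, B, C, D, E, F, G, H}. Minimal: {G, H}⁺ = {G, H}; {F, H}⁺ = {F, H}; {F, G}⁺ = {A, B, C, D, E, F, G} — none reach the full schema.
{B, E, F, H}⁺: BEF→C adds C; CF→AG adds A, G; FG→ABD adds D → {A, B, C, D, E, F, G, H}. Minimal: {E, F, H}⁺ = {E, F, H}; {B, F, H}⁺ = {B, F, H}; {B, E, H}⁺ = {B, E, H}; … — none reach the full schema.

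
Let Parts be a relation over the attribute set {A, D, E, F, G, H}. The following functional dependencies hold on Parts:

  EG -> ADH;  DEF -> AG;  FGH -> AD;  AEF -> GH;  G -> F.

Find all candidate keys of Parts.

Attribute E never appears on the right-hand side of any dependency, so E must belong to every candidate key.
{E}⁺ = {E}, which is not all of the schema, so we must add further attributes.
{E, G}⁺: EG→ADH adds A, D, H; G→F adds F → {A, D, E, F, G, H}. Minimal: {G}⁺ = {F, G}; {E}⁺ = {E} — none reach the full schema.
{A, E, F}⁺: AEF→GH adds G, H; EG→ADH adds D → {A, D, E, F, G, H}. Minimal: {E, F}⁺ = {E, F}; {A, F}⁺ = {A, F}; {A, E}⁺ = {A, E} — none reach the full schema.
{D, E, F}⁺: DEF→AG adds A, G; AEF→GH adds H → {A, D, E, F, G, H}. Minimal: {E, F}⁺ = {E, F}; {D, F}⁺ = {D, F}; {D, E}⁺ = {D, E} — none reach the full schema.
Any other superkey contains one of these as a subset, so there are no further candidate keys.

{E, G}, {A, E, F}, {D, E, F}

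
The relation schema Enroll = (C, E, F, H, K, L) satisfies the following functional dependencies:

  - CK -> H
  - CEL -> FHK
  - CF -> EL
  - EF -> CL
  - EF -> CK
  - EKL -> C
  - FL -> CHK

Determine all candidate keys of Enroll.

CF, EF, FL, CEL, EKL

{C, F}⁺: CF→EL adds E, L; EF→CK adds K; FL→CHK adds H → {C, E, F, H, K, L}. Minimal: {F}⁺ = {F}; {C}⁺ = {C} — none reach the full schema.
{E, F}⁺: EF→CL adds C, L; EF→CK adds K; FL→CHK adds H → {C, E, F, H, K, L}. Minimal: {F}⁺ = {F}; {E}⁺ = {E} — none reach the full schema.
{F, L}⁺: FL→CHK adds C, H, K; CF→EL adds E → {C, E, F, H, K, L}. Minimal: {L}⁺ = {L}; {F}⁺ = {F} — none reach the full schema.
{C, E, L}⁺: CEL→FHK adds F, H, K → {C, E, F, H, K, L}. Minimal: {E, L}⁺ = {E, L}; {C, L}⁺ = {C, L}; {C, E}⁺ = {C, E} — none reach the full schema.
{E, K, L}⁺: EKL→C adds C; CK→H adds H; CEL→FHK adds F → {C, E, F, H, K, L}. Minimal: {K, L}⁺ = {K, L}; {E, L}⁺ = {E, L}; {E, K}⁺ = {E, K} — none reach the full schema.
Any other superkey contains one of these as a subset, so there are no further candidate keys.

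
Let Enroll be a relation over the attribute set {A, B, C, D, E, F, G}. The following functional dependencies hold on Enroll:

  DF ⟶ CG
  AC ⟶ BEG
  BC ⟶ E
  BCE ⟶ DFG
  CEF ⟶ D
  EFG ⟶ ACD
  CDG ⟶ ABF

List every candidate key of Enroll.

{A, C}⁺: AC→BEG adds B, E, G; BCE→DFG adds D, F → {A, B, C, D, E, F, G}.
{B, C}⁺: BC→E adds E; BCE→DFG adds D, F, G; EFG→ACD adds A → {A, B, C, D, E, F, G}.
{D, F}⁺: DF→CG adds C, G; CDG→ABF adds A, B; AC→BEG adds E → {A, B, C, D, E, F, G}.
{C, D, G}⁺: CDG→ABF adds A, B, F; AC→BEG adds E → {A, B, C, D, E, F, G}.
{C, E, F}⁺: CEF→D adds D; DF→CG adds G; EFG→ACD adds A; CDG→ABF adds B → {A, B, C, D, E, F, G}.
{E, F, G}⁺: EFG→ACD adds A, C, D; CDG→ABF adds B → {A, B, C, D, E, F, G}.
Any other superkey contains one of these as a subset, so there are no further candidate keys.

(A, C); (B, C); (D, F); (C, D, G); (C, E, F); (E, F, G)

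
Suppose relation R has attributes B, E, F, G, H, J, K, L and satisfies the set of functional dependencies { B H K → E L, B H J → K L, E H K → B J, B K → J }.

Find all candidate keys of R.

BFGHJ; BFGHK; EFGHK

Attributes F, G, H never appear on any right-hand side, so every candidate key must contain {F, G, H}.
{F, G, H}⁺ = {F, G, H}, which is not all of the schema, so we must add further attributes.
{B, F, G, H, J}⁺: BHJ→KL adds K, L; BHK→EL adds E → {B, E, F, G, H, J, K, L}. Minimal: {F, G, H, J}⁺ = {F, G, H, J}; {B, G, H, J}⁺ = {B, E, G, H, J, K, L}; {B, F, H, J}⁺ = {B, E, F, H, J, K, L}; … — none reach the full schema.
{B, F, G, H, K}⁺: BHK→EL adds E, L; EHK→BJ adds J → {B, E, F, G, H, J, K, L}. Minimal: {F, G, H, K}⁺ = {F, G, H, K}; {B, G, H, K}⁺ = {B, E, G, H, J, K, L}; {B, F, H, K}⁺ = {B, E, F, H, J, K, L}; … — none reach the full schema.
{E, F, G, H, K}⁺: EHK→BJ adds B, J; BHK→EL adds L → {B, E, F, G, H, J, K, L}. Minimal: {F, G, H, K}⁺ = {F, G, H, K}; {E, G, H, K}⁺ = {B, E, G, H, J, K, L}; {E, F, H, K}⁺ = {B, E, F, H, J, K, L}; … — none reach the full schema.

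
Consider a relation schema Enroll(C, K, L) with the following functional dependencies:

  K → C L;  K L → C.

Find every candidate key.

K

Attribute K never appears on the right-hand side of any dependency, so K must belong to every candidate key.
{K}⁺ = {C, K, L}, which is all of the schema, so {K} is the only candidate key.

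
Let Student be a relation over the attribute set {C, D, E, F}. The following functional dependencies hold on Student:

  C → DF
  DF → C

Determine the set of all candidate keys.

(C, E), (D, E, F)

{C, E}⁺: C→DF adds D, F → {C, D, E, F}. Minimal: {E}⁺ = {E}; {C}⁺ = {C, D, F} — none reach the full schema.
{D, E, F}⁺: DF→C adds C → {C, D, E, F}. Minimal: {E, F}⁺ = {E, F}; {D, F}⁺ = {C, D, F}; {D, E}⁺ = {D, E} — none reach the full schema.
Any other superkey contains one of these as a subset, so there are no further candidate keys.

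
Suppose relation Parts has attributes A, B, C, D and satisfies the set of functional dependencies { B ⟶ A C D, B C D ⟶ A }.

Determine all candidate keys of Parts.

Attribute B never appears on the right-hand side of any dependency, so B must belong to every candidate key.
{B}⁺ = {A, B, C, D}, which is all of the schema, so {B} is the only candidate key.

B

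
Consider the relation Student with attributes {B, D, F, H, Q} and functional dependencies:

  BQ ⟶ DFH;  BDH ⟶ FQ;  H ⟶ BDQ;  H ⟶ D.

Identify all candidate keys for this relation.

{H}⁺: H→BDQ adds B, D, Q; BQ→DFH adds F → {B, D, F, H, Q}.
{B, Q}⁺: BQ→DFH adds D, F, H → {B, D, F, H, Q}. Minimal: {Q}⁺ = {Q}; {B}⁺ = {B} — none reach the full schema.

H, BQ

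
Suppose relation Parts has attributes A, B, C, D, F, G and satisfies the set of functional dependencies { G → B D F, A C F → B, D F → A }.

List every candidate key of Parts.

{C, G}

Attributes C, G never appear on any right-hand side, so every candidate key must contain {C, G}.
{C, G}⁺ = {A, B, C, D, F, G}, which is all of the schema, so {C, G} is the only candidate key.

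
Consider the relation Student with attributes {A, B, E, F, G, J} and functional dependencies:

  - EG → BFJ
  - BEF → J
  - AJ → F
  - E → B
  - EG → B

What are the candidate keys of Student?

{A, E, G}

Attributes A, E, G never appear on any right-hand side, so every candidate key must contain {A, E, G}.
{A, E, G}⁺ = {A, B, E, F, G, J}, which is all of the schema, so {A, E, G} is the only candidate key.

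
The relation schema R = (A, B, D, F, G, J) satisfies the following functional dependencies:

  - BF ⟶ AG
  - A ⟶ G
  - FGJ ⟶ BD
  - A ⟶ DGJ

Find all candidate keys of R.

(A, F); (B, F); (F, G, J)

Attribute F never appears on the right-hand side of any dependency, so F must belong to every candidate key.
{F}⁺ = {F}, which is not all of the schema, so we must add further attributes.
{A, F}⁺: A→G adds G; A→DGJ adds D, J; FGJ→BD adds B → {A, B, D, F, G, J}. Minimal: {F}⁺ = {F}; {A}⁺ = {A, D, G, J} — none reach the full schema.
{B, F}⁺: BF→AG adds A, G; A→DGJ adds D, J → {A, B, D, F, G, J}. Minimal: {F}⁺ = {F}; {B}⁺ = {B} — none reach the full schema.
{F, G, J}⁺: FGJ→BD adds B, D; BF→AG adds A → {A, B, D, F, G, J}. Minimal: {G, J}⁺ = {G, J}; {F, J}⁺ = {F, J}; {F, G}⁺ = {F, G} — none reach the full schema.
Any other superkey contains one of these as a subset, so there are no further candidate keys.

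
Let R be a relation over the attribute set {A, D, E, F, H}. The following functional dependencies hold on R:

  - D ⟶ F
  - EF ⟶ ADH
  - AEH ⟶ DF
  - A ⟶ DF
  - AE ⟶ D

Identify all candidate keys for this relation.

Attribute E never appears on the right-hand side of any dependency, so E must belong to every candidate key.
{E}⁺ = {E}, which is not all of the schema, so we must add further attributes.
{A, E}⁺: A→DF adds D, F; EF→ADH adds H → {A, D, E, F, H}. Minimal: {E}⁺ = {E}; {A}⁺ = {A, D, F} — none reach the full schema.
{D, E}⁺: D→F adds F; EF→ADH adds A, H → {A, D, E, F, H}. Minimal: {E}⁺ = {E}; {D}⁺ = {D, F} — none reach the full schema.
{E, F}⁺: EF→ADH adds A, D, H → {A, D, E, F, H}. Minimal: {F}⁺ = {F}; {E}⁺ = {E} — none reach the full schema.
Any other superkey contains one of these as a subset, so there are no further candidate keys.

(A, E), (D, E), (E, F)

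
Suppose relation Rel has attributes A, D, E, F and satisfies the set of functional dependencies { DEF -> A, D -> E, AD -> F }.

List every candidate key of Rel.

{A, D}⁺: D→E adds E; AD→F adds F → {A, D, E, F}. Minimal: {D}⁺ = {D, E}; {A}⁺ = {A} — none reach the full schema.
{D, F}⁺: D→E adds E; DEF→A adds A → {A, D, E, F}. Minimal: {F}⁺ = {F}; {D}⁺ = {D, E} — none reach the full schema.

{A, D}, {D, F}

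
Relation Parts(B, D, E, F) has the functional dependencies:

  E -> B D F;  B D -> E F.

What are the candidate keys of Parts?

{E}⁺: E→BDF adds B, D, F → {B, D, E, F}.
{B, D}⁺: BD→EF adds E, F → {B, D, E, F}. Minimal: {D}⁺ = {D}; {B}⁺ = {B} — none reach the full schema.

(E); (B, D)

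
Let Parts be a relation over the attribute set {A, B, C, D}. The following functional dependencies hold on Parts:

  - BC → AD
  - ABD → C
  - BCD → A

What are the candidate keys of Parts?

Attribute B never appears on the right-hand side of any dependency, so B must belong to every candidate key.
{B}⁺ = {B}, which is not all of the schema, so we must add further attributes.
{B, C}⁺: BC→AD adds A, D → {A, B, C, D}. Minimal: {C}⁺ = {C}; {B}⁺ = {B} — none reach the full schema.
{A, B, D}⁺: ABD→C adds C → {A, B, C, D}. Minimal: {B, D}⁺ = {B, D}; {A, D}⁺ = {A, D}; {A, B}⁺ = {A, B} — none reach the full schema.

{B, C}, {A, B, D}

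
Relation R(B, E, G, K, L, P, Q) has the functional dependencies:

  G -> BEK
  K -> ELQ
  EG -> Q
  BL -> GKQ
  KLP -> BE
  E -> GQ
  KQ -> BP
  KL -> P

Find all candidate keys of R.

{E}⁺: E→GQ adds G, Q; G→BEK adds B, K; K→ELQ adds L; KQ→BP adds P → {B, E, G, K, L, P, Q}.
{G}⁺: G→BEK adds B, E, K; K→ELQ adds L, Q; KQ→BP adds P → {B, E, G, K, L, P, Q}.
{K}⁺: K→ELQ adds E, L, Q; E→GQ adds G; KQ→BP adds B, P → {B, E, G, K, L, P, Q}.
{B, L}⁺: BL→GKQ adds G, K, Q; KQ→BP adds P; G→BEK adds E → {B, E, G, K, L, P, Q}. Minimal: {L}⁺ = {L}; {B}⁺ = {B} — none reach the full schema.
Any other superkey contains one of these as a subset, so there are no further candidate keys.

{E}, {G}, {K}, {B, L}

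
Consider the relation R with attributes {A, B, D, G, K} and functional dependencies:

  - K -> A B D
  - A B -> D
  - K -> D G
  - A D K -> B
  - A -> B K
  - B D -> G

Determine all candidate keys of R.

A, K

{A}⁺: A→BK adds B, K; K→ABD adds D; K→DG adds G → {A, B, D, G, K}.
{K}⁺: K→ABD adds A, B, D; K→DG adds G → {A, B, D, G, K}.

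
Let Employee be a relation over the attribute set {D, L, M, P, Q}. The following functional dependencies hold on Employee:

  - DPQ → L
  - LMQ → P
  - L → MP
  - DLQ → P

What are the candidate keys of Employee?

Attributes D, Q never appear on any right-hand side, so every candidate key must contain {D, Q}.
{D, Q}⁺ = {D, Q}, which is not all of the schema, so we must add further attributes.
{D, L, Q}⁺: L→MP adds M, P → {D, L, M, P, Q}. Minimal: {L, Q}⁺ = {L, M, P, Q}; {D, Q}⁺ = {D, Q}; {D, L}⁺ = {D, L, M, P} — none reach the full schema.
{D, P, Q}⁺: DPQ→L adds L; L→MP adds M → {D, L, M, P, Q}. Minimal: {P, Q}⁺ = {P, Q}; {D, Q}⁺ = {D, Q}; {D, P}⁺ = {D, P} — none reach the full schema.

{D, L, Q}, {D, P, Q}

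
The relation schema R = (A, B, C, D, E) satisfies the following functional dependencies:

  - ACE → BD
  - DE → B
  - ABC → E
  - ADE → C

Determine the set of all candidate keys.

(A, B, C), (A, C, E), (A, D, E)

Attribute A never appears on the right-hand side of any dependency, so A must belong to every candidate key.
{A}⁺ = {A}, which is not all of the schema, so we must add further attributes.
{A, B, C}⁺: ABC→E adds E; ACE→BD adds D → {A, B, C, D, E}. Minimal: {B, C}⁺ = {B, C}; {A, C}⁺ = {A, C}; {A, B}⁺ = {A, B} — none reach the full schema.
{A, C, E}⁺: ACE→BD adds B, D → {A, B, C, D, E}. Minimal: {C, E}⁺ = {C, E}; {A, E}⁺ = {A, E}; {A, C}⁺ = {A, C} — none reach the full schema.
{A, D, E}⁺: DE→B adds B; ADE→C adds C → {A, B, C, D, E}. Minimal: {D, E}⁺ = {B, D, E}; {A, E}⁺ = {A, E}; {A, D}⁺ = {A, D} — none reach the full schema.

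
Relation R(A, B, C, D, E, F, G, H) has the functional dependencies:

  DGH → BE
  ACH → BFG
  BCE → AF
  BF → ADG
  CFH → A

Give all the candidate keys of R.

ACH, CFH, BCEH, CDGH

Attributes C, H never appear on any right-hand side, so every candidate key must contain {C, H}.
{C, H}⁺ = {C, H}, which is not all of the schema, so we must add further attributes.
{A, C, H}⁺: ACH→BFG adds B, F, G; BF→ADG adds D; DGH→BE adds E → {A, B, C, D, E, F, G, H}. Minimal: {C, H}⁺ = {C, H}; {A, H}⁺ = {A, H}; {A, C}⁺ = {A, C} — none reach the full schema.
{C, F, H}⁺: CFH→A adds A; ACH→BFG adds B, G; BF→ADG adds D; DGH→BE adds E → {A, B, C, D, E, F, G, H}. Minimal: {F, H}⁺ = {F, H}; {C, H}⁺ = {C, H}; {C, F}⁺ = {C, F} — none reach the full schema.
{B, C, E, H}⁺: BCE→AF adds A, F; BF→ADG adds D, G → {A, B, C, D, E, F, G, H}. Minimal: {C, E, H}⁺ = {C, E, H}; {B, E, H}⁺ = {B, E, H}; {B, C, H}⁺ = {B, C, H}; … — none reach the full schema.
{C, D, G, H}⁺: DGH→BE adds B, E; BCE→AF adds A, F → {A, B, C, D, E, F, G, H}. Minimal: {D, G, H}⁺ = {B, D, E, G, H}; {C, G, H}⁺ = {C, G, H}; {C, D, H}⁺ = {C, D, H}; … — none reach the full schema.
Any other superkey contains one of these as a subset, so there are no further candidate keys.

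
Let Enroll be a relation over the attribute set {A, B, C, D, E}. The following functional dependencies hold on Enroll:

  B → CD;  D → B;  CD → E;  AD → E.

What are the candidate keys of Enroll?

Attribute A never appears on the right-hand side of any dependency, so A must belong to every candidate key.
{A}⁺ = {A}, which is not all of the schema, so we must add further attributes.
{A, B}⁺: B→CD adds C, D; CD→E adds E → {A, B, C, D, E}. Minimal: {B}⁺ = {B, C, D, E}; {A}⁺ = {A} — none reach the full schema.
{A, D}⁺: D→B adds B; AD→E adds E; B→CD adds C → {A, B, C, D, E}. Minimal: {D}⁺ = {B, C, D, E}; {A}⁺ = {A} — none reach the full schema.

{A, B}; {A, D}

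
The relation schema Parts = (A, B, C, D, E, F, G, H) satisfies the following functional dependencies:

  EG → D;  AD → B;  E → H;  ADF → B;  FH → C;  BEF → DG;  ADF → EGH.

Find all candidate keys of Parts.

Attributes A, F never appear on any right-hand side, so every candidate key must contain {A, F}.
{A, F}⁺ = {A, F}, which is not all of the schema, so we must add further attributes.
{A, D, F}⁺: AD→B adds B; ADF→EGH adds E, G, H; FH→C adds C → {A, B, C, D, E, F, G, H}. Minimal: {D, F}⁺ = {D, F}; {A, F}⁺ = {A, F}; {A, D}⁺ = {A, B, D} — none reach the full schema.
{A, B, E, F}⁺: E→H adds H; FH→C adds C; BEF→DG adds D, G → {A, B, C, D, E, F, G, H}. Minimal: {B, E, F}⁺ = {B, C, D, E, F, G, H}; {A, E, F}⁺ = {A, C, E, F, H}; {A, B, F}⁺ = {A, B, F}; … — none reach the full schema.
{A, E, F, G}⁺: EG→D adds D; AD→B adds B; E→H adds H; FH→C adds C → {A, B, C, D, E, F, G, H}. Minimal: {E, F, G}⁺ = {C, D, E, F, G, H}; {A, F, G}⁺ = {A, F, G}; {A, E, G}⁺ = {A, B, D, E, G, H}; … — none reach the full schema.
Any other superkey contains one of these as a subset, so there are no further candidate keys.

{A, D, F}, {A, B, E, F}, {A, E, F, G}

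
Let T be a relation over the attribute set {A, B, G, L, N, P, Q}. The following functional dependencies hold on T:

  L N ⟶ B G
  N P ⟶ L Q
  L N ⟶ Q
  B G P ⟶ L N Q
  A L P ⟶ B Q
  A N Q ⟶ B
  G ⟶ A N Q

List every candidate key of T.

(G, P), (N, P)

Attribute P never appears on the right-hand side of any dependency, so P must belong to every candidate key.
{P}⁺ = {P}, which is not all of the schema, so we must add further attributes.
{G, P}⁺: G→ANQ adds A, N, Q; NP→LQ adds L; ALP→BQ adds B → {A, B, G, L, N, P, Q}. Minimal: {P}⁺ = {P}; {G}⁺ = {A, B, G, N, Q} — none reach the full schema.
{N, P}⁺: NP→LQ adds L, Q; LN→BG adds B, G; G→ANQ adds A → {A, B, G, L, N, P, Q}. Minimal: {P}⁺ = {P}; {N}⁺ = {N} — none reach the full schema.
Any other superkey contains one of these as a subset, so there are no further candidate keys.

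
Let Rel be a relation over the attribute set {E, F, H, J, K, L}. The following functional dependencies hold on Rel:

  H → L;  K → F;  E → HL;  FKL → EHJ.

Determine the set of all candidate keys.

{E, K}⁺: K→F adds F; E→HL adds H, L; FKL→EHJ adds J → {E, F, H, J, K, L}. Minimal: {K}⁺ = {F, K}; {E}⁺ = {E, H, L} — none reach the full schema.
{H, K}⁺: H→L adds L; K→F adds F; FKL→EHJ adds E, J → {E, F, H, J, K, L}. Minimal: {K}⁺ = {F, K}; {H}⁺ = {H, L} — none reach the full schema.
{K, L}⁺: K→F adds F; FKL→EHJ adds E, H, J → {E, F, H, J, K, L}. Minimal: {L}⁺ = {L}; {K}⁺ = {F, K} — none reach the full schema.

{E, K}, {H, K}, {K, L}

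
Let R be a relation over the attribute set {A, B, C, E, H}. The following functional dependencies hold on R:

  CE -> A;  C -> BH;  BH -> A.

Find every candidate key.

(C, E)

Attributes C, E never appear on any right-hand side, so every candidate key must contain {C, E}.
{C, E}⁺ = {A, B, C, E, H}, which is all of the schema, so {C, E} is the only candidate key.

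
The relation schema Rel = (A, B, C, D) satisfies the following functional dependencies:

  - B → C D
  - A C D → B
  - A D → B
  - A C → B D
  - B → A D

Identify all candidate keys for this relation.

{B}⁺: B→CD adds C, D; B→AD adds A → {A, B, C, D}.
{A, C}⁺: AC→BD adds B, D → {A, B, C, D}. Minimal: {C}⁺ = {C}; {A}⁺ = {A} — none reach the full schema.
{A, D}⁺: AD→B adds B; B→CD adds C → {A, B, C, D}. Minimal: {D}⁺ = {D}; {A}⁺ = {A} — none reach the full schema.
Any other superkey contains one of these as a subset, so there are no further candidate keys.

{B}, {A, C}, {A, D}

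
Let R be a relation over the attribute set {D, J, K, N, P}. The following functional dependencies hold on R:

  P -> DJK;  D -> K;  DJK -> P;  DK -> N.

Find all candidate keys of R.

{P}, {D, J}

{P}⁺: P→DJK adds D, J, K; DK→N adds N → {D, J, K, N, P}.
{D, J}⁺: D→K adds K; DJK→P adds P; DK→N adds N → {D, J, K, N, P}. Minimal: {J}⁺ = {J}; {D}⁺ = {D, K, N} — none reach the full schema.
Any other superkey contains one of these as a subset, so there are no further candidate keys.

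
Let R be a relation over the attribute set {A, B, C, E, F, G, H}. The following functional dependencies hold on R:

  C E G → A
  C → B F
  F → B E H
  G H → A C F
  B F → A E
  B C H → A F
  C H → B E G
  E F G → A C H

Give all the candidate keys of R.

{C}, {F, G}, {G, H}

{C}⁺: C→BF adds B, F; F→BEH adds E, H; BF→AE adds A; CH→BEG adds G → {A, B, C, E, F, G, H}.
{F, G}⁺: F→BEH adds B, E, H; GH→ACF adds A, C → {A, B, C, E, F, G, H}.
{G, H}⁺: GH→ACF adds A, C, F; CH→BEG adds B, E → {A, B, C, E, F, G, H}.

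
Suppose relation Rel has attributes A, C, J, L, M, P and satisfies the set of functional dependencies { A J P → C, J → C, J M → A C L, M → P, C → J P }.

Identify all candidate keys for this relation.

{C, M}; {J, M}

Attribute M never appears on the right-hand side of any dependency, so M must belong to every candidate key.
{M}⁺ = {M, P}, which is not all of the schema, so we must add further attributes.
{C, M}⁺: M→P adds P; C→JP adds J; JM→ACL adds A, L → {A, C, J, L, M, P}.
{J, M}⁺: J→C adds C; JM→ACL adds A, L; M→P adds P → {A, C, J, L, M, P}.
Any other superkey contains one of these as a subset, so there are no further candidate keys.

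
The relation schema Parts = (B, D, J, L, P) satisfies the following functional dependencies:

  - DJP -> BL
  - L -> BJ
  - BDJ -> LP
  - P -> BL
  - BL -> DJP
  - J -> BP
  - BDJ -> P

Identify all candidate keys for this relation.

{J}⁺: J→BP adds B, P; P→BL adds L; BL→DJP adds D → {B, D, J, L, P}.
{L}⁺: L→BJ adds B, J; BL→DJP adds D, P → {B, D, J, L, P}.
{P}⁺: P→BL adds B, L; BL→DJP adds D, J → {B, D, J, L, P}.
Any other superkey contains one of these as a subset, so there are no further candidate keys.

{J}, {L}, {P}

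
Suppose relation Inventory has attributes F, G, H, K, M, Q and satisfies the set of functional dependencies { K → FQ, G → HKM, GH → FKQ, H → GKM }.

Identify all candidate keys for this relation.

G, H

{G}⁺: G→HKM adds H, K, M; GH→FKQ adds F, Q → {F, G, H, K, M, Q}.
{H}⁺: H→GKM adds G, K, M; K→FQ adds F, Q → {F, G, H, K, M, Q}.
Any other superkey contains one of these as a subset, so there are no further candidate keys.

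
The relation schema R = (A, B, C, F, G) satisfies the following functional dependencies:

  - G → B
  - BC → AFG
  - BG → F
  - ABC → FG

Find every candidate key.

BC, CG

Attribute C never appears on the right-hand side of any dependency, so C must belong to every candidate key.
{C}⁺ = {C}, which is not all of the schema, so we must add further attributes.
{B, C}⁺: BC→AFG adds A, F, G → {A, B, C, F, G}. Minimal: {C}⁺ = {C}; {B}⁺ = {B} — none reach the full schema.
{C, G}⁺: G→B adds B; BC→AFG adds A, F → {A, B, C, F, G}. Minimal: {G}⁺ = {B, F, G}; {C}⁺ = {C} — none reach the full schema.
Any other superkey contains one of these as a subset, so there are no further candidate keys.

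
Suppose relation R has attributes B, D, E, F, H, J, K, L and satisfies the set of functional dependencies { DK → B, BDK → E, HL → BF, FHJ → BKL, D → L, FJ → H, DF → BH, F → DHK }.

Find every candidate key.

FJ, DHJ, HJL

{F, J}⁺: FJ→H adds H; F→DHK adds D, K; DK→B adds B; BDK→E adds E; FHJ→BKL adds L → {B, D, E, F, H, J, K, L}. Minimal: {J}⁺ = {J}; {F}⁺ = {B, D, E, F, H, K, L} — none reach the full schema.
{D, H, J}⁺: D→L adds L; HL→BF adds B, F; FHJ→BKL adds K; BDK→E adds E → {B, D, E, F, H, J, K, L}. Minimal: {H, J}⁺ = {H, J}; {D, J}⁺ = {D, J, L}; {D, H}⁺ = {B, D, E, F, H, K, L} — none reach the full schema.
{H, J, L}⁺: HL→BF adds B, F; FHJ→BKL adds K; F→DHK adds D; BDK→E adds E → {B, D, E, F, H, J, K, L}. Minimal: {J, L}⁺ = {J, L}; {H, L}⁺ = {B, D, E, F, H, K, L}; {H, J}⁺ = {H, J} — none reach the full schema.
Any other superkey contains one of these as a subset, so there are no further candidate keys.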